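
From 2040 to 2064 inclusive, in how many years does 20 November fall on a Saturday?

Track 20 November's weekday year by year (advancing +1, or +2 across a Feb 29):
  2040: Tue  2041: Wed (+1)  2042: Thu (+1)  2043: Fri (+1)  2044: Sun (+2)
  2045: Mon (+1)  2046: Tue (+1)  2047: Wed (+1)  2048: Fri (+2)  2049: Sat (+1) ✓
  2050: Sun (+1)  2051: Mon (+1)  2052: Wed (+2)  2053: Thu (+1)  2054: Fri (+1)
  2055: Sat (+1) ✓  2056: Mon (+2)  2057: Tue (+1)  2058: Wed (+1)  2059: Thu (+1)
  2060: Sat (+2) ✓  2061: Sun (+1)  2062: Mon (+1)  2063: Tue (+1)  2064: Thu (+2)
Saturday years: 2049, 2055, 2060 — 3 in total.

3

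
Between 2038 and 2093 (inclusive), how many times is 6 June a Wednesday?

8

Track 6 June's weekday year by year (advancing +1, or +2 across a Feb 29):
  2038: Sun  2039: Mon (+1)  2040: Wed (+2) ✓  2041: Thu (+1)  2042: Fri (+1)
  2043: Sat (+1)  2044: Mon (+2)  2045: Tue (+1)  2046: Wed (+1) ✓  2047: Thu (+1)
  2048: Sat (+2)  2049: Sun (+1)  2050: Mon (+1)  2051: Tue (+1)  … (28 more years) …
  2080: Thu (+2)  2081: Fri (+1)  2082: Sat (+1)  2083: Sun (+1)  2084: Tue (+2)
  2085: Wed (+1) ✓  2086: Thu (+1)  2087: Fri (+1)  2088: Sun (+2)  2089: Mon (+1)
  2090: Tue (+1)  2091: Wed (+1) ✓  2092: Fri (+2)  2093: Sat (+1)
Wednesday years: 2040, 2046, 2057, 2063, 2068, 2074, 2085, 2091 — 8 in total.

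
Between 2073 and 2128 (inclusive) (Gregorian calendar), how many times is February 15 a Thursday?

Track February 15's weekday year by year (advancing +1, or +2 across a Feb 29):
  2073: Wed  2074: Thu (+1) ✓  2075: Fri (+1)  2076: Sat (+1)  2077: Mon (+2)
  2078: Tue (+1)  2079: Wed (+1)  2080: Thu (+1) ✓  2081: Sat (+2)  2082: Sun (+1)
  2083: Mon (+1)  2084: Tue (+1)  2085: Thu (+2) ✓  2086: Fri (+1)  … (28 more years) …
  2115: Fri (+1)  2116: Sat (+1)  2117: Mon (+2)  2118: Tue (+1)  2119: Wed (+1)
  2120: Thu (+1) ✓  2121: Sat (+2)  2122: Sun (+1)  2123: Mon (+1)  2124: Tue (+1)
  2125: Thu (+2) ✓  2126: Fri (+1)  2127: Sat (+1)  2128: Sun (+1)
Thursday years: 2074, 2080, 2085, 2091, 2103, 2114, 2120, 2125 — 8 in total.

8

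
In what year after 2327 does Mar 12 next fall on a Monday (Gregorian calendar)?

2328

From one year to the next, a fixed date's weekday advances by 1, or by 2 when a Feb 29 lies between the two dates.
2327: March 12 is Saturday.
2328: Monday (+2)
Mar 12 falls on a Monday in 2328.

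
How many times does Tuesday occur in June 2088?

June 2088 has 30 days and begins on Tuesday.
The first Tuesday is June 1.
Tuesdays fall on 1, 8, 15, 22, 29 — that's 5.

5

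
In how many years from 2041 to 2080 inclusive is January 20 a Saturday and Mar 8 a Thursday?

Check each year's weekday for January 20 and Mar 8:
  2041: Sun/Fri  2042: Mon/Sat  2043: Tue/Sun  2044: Wed/Tue  2045: Fri/Wed  2046: Sat/Thu ✓  2047: Sun/Fri  2048: Mon/Sun  2049: Wed/Mon  2050: Thu/Tue  2051: Fri/Wed  2052: Sat/Fri  2053: Mon/Sat  2054: Tue/Sun  …(12 more)…  2067: Thu/Tue  2068: Fri/Thu  2069: Sun/Fri  2070: Mon/Sat  2071: Tue/Sun  2072: Wed/Tue  2073: Fri/Wed  2074: Sat/Thu ✓  2075: Sun/Fri  2076: Mon/Sun  2077: Wed/Mon  2078: Thu/Tue  2079: Fri/Wed  2080: Sat/Fri
Both conditions hold in: 2046, 2057, 2063, 2074 — 4.

4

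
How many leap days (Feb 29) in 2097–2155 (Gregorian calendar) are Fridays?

Leap years in 2097–2155: 13 of them.
Feb 29 weekday advances by 5 (mod 7) from one leap year to the next four years later (or differs when a century non-leap intervenes).
Leap-day weekdays: 2104:Fri✓ 2108:Wed 2112:Mon 2116:Sat 2120:Thu 2124:Tue 2128:Sun 2132:Fri✓ 2136:Wed 2140:Mon 2144:Sat 2148:Thu 2152:Tue
Friday: 2104, 2132 → 2.

2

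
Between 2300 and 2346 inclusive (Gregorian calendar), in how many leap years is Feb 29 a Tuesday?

Leap years in 2300–2346: 11 of them.
Feb 29 weekday advances by 5 (mod 7) from one leap year to the next four years later (or differs when a century non-leap intervenes).
Leap-day weekdays: 2304:Mon 2308:Sat 2312:Thu 2316:Tue✓ 2320:Sun 2324:Fri 2328:Wed 2332:Mon 2336:Sat 2340:Thu 2344:Tue✓
Tuesday: 2316, 2344 → 2.

2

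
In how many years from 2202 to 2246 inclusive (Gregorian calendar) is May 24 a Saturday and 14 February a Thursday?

1

Check each year's weekday for May 24 and 14 February:
  2202: Mon/Sun  2203: Tue/Mon  2204: Thu/Tue  2205: Fri/Thu  2206: Sat/Fri  2207: Sun/Sat  2208: Tue/Sun  2209: Wed/Tue  2210: Thu/Wed  2211: Fri/Thu  2212: Sun/Fri  2213: Mon/Sun  2214: Tue/Mon  2215: Wed/Tue  …(17 more)…  2233: Fri/Thu  2234: Sat/Fri  2235: Sun/Sat  2236: Tue/Sun  2237: Wed/Tue  2238: Thu/Wed  2239: Fri/Thu  2240: Sun/Fri  2241: Mon/Sun  2242: Tue/Mon  2243: Wed/Tue  2244: Fri/Wed  2245: Sat/Fri  2246: Sun/Sat
Both conditions hold in: 2228 — 1.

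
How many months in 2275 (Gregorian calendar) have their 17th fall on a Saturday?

2

Check the 17th of each month of 2275: Jan 17: Sun, Feb 17: Wed, Mar 17: Wed, Apr 17: Sat, May 17: Mon, Jun 17: Thu, Jul 17: Sat, Aug 17: Tue, Sep 17: Fri, Oct 17: Sun, Nov 17: Wed, Dec 17: Fri.
Saturday occurs in April, July — 2 months.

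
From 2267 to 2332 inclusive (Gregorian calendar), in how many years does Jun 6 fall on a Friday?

Track Jun 6's weekday year by year (advancing +1, or +2 across a Feb 29):
  2267: Thu  2268: Sat (+2)  2269: Sun (+1)  2270: Mon (+1)  2271: Tue (+1)
  2272: Thu (+2)  2273: Fri (+1) ✓  2274: Sat (+1)  2275: Sun (+1)  2276: Tue (+2)
  2277: Wed (+1)  2278: Thu (+1)  2279: Fri (+1) ✓  2280: Sun (+2)  … (38 more years) …
  2319: Fri (+1) ✓  2320: Sun (+2)  2321: Mon (+1)  2322: Tue (+1)  2323: Wed (+1)
  2324: Fri (+2) ✓  2325: Sat (+1)  2326: Sun (+1)  2327: Mon (+1)  2328: Wed (+2)
  2329: Thu (+1)  2330: Fri (+1) ✓  2331: Sat (+1)  2332: Mon (+2)
Friday years: 2273, 2279, 2284, 2290, 2302, 2313, 2319, 2324, 2330 — 9 in total.

9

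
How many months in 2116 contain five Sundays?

4

A month of length L has five Sundays iff its first Sunday is on day ≤ L−28 (so day 1–3 in a 31-day month, 1–2 in a 30-day month, day 1 in a leap February).
Checking each month of 2116: Jan starts Wed (31d); Feb starts Sat (29d); Mar starts Sun (31d) ✓; Apr starts Wed (30d); May starts Fri (31d) ✓; Jun starts Mon (30d); Jul starts Wed (31d); Aug starts Sat (31d) ✓; Sep starts Tue (30d); Oct starts Thu (31d); Nov starts Sun (30d) ✓; Dec starts Tue (31d).
Five-Sunday months: March, May, August, November → 4.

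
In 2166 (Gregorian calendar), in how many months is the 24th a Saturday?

1

Check the 24th of each month of 2166: Jan 24: Fri, Feb 24: Mon, Mar 24: Mon, Apr 24: Thu, May 24: Sat, Jun 24: Tue, Jul 24: Thu, Aug 24: Sun, Sep 24: Wed, Oct 24: Fri, Nov 24: Mon, Dec 24: Wed.
Saturday occurs in May — 1 month.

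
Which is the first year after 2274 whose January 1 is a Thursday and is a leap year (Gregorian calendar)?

2280

Jan 1 advances by 2 weekdays after a leap year and by 1 after a common year.
2274: Jan 1 is Thursday.
2275: Friday
2276: Saturday (leap)
2277: Monday
2278: Tuesday
2279: Wednesday
2280: Thursday (leap)
2280 begins on a Thursday and is a leap year.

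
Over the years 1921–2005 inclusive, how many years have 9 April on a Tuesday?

Track 9 April's weekday year by year (advancing +1, or +2 across a Feb 29):
  1921: Sat  1922: Sun (+1)  1923: Mon (+1)  1924: Wed (+2)  1925: Thu (+1)
  1926: Fri (+1)  1927: Sat (+1)  1928: Mon (+2)  1929: Tue (+1) ✓  1930: Wed (+1)
  1931: Thu (+1)  1932: Sat (+2)  1933: Sun (+1)  1934: Mon (+1)  … (57 more years) …
  1992: Thu (+2)  1993: Fri (+1)  1994: Sat (+1)  1995: Sun (+1)  1996: Tue (+2) ✓
  1997: Wed (+1)  1998: Thu (+1)  1999: Fri (+1)  2000: Sun (+2)  2001: Mon (+1)
  2002: Tue (+1) ✓  2003: Wed (+1)  2004: Fri (+2)  2005: Sat (+1)
Tuesday years: 1929, 1935, 1940, 1946, 1957, 1963, 1968, 1974, 1985, 1991, 1996, 2002 — 12 in total.

12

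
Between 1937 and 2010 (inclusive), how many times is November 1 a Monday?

Track November 1's weekday year by year (advancing +1, or +2 across a Feb 29):
  1937: Mon ✓  1938: Tue (+1)  1939: Wed (+1)  1940: Fri (+2)  1941: Sat (+1)
  1942: Sun (+1)  1943: Mon (+1) ✓  1944: Wed (+2)  1945: Thu (+1)  1946: Fri (+1)
  1947: Sat (+1)  1948: Mon (+2) ✓  1949: Tue (+1)  1950: Wed (+1)  … (46 more years) …
  1997: Sat (+1)  1998: Sun (+1)  1999: Mon (+1) ✓  2000: Wed (+2)  2001: Thu (+1)
  2002: Fri (+1)  2003: Sat (+1)  2004: Mon (+2) ✓  2005: Tue (+1)  2006: Wed (+1)
  2007: Thu (+1)  2008: Sat (+2)  2009: Sun (+1)  2010: Mon (+1) ✓
Monday years: 1937, 1943, 1948, 1954, 1965, 1971, 1976, 1982, 1993, 1999, 2004, 2010 — 12 in total.

12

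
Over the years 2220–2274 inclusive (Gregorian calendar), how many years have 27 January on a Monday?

8

Track 27 January's weekday year by year (advancing +1, or +2 across a Feb 29):
  2220: Thu  2221: Sat (+2)  2222: Sun (+1)  2223: Mon (+1) ✓  2224: Tue (+1)
  2225: Thu (+2)  2226: Fri (+1)  2227: Sat (+1)  2228: Sun (+1)  2229: Tue (+2)
  2230: Wed (+1)  2231: Thu (+1)  2232: Fri (+1)  2233: Sun (+2)  … (27 more years) …
  2261: Sun (+2)  2262: Mon (+1) ✓  2263: Tue (+1)  2264: Wed (+1)  2265: Fri (+2)
  2266: Sat (+1)  2267: Sun (+1)  2268: Mon (+1) ✓  2269: Wed (+2)  2270: Thu (+1)
  2271: Fri (+1)  2272: Sat (+1)  2273: Mon (+2) ✓  2274: Tue (+1)
Monday years: 2223, 2234, 2240, 2245, 2251, 2262, 2268, 2273 — 8 in total.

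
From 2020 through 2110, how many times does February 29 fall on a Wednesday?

Leap years in 2020–2110: 22 of them.
Feb 29 weekday advances by 5 (mod 7) from one leap year to the next four years later (or differs when a century non-leap intervenes).
Leap-day weekdays: 2020:Sat 2024:Thu 2028:Tue 2032:Sun 2036:Fri 2040:Wed✓ 2044:Mon 2048:Sat 2052:Thu 2056:Tue 2060:Sun 2064:Fri 2068:Wed✓ 2072:Mon 2076:Sat 2080:Thu 2084:Tue 2088:Sun 2092:Fri 2096:Wed✓ 2104:Fri 2108:Wed✓
Wednesday: 2040, 2068, 2096, 2108 → 4.

4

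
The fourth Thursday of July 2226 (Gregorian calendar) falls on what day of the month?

July 1, 2226 is a Saturday, so the first Thursday is the 6th.
The fourth Thursday is 6 + 21 = 27.

27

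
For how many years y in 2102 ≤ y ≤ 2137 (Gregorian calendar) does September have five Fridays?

10

September has 30 days; it has five Fridays when Friday falls among the first (month-length − 28) days — i.e. when September 1 is one of Friday/Thursday.
September 1 by year: 2102:Fri✓ 2103:Sat 2104:Mon 2105:Tue 2106:Wed 2107:Thu✓ 2108:Sat 2109:Sun 2110:Mon 2111:Tue 2112:Thu✓ 2113:Fri✓ 2114:Sat 2115:Sun 2116:Tue …(6 more)… 2123:Wed 2124:Fri✓ 2125:Sat 2126:Sun 2127:Mon 2128:Wed 2129:Thu✓ 2130:Fri✓ 2131:Sat 2132:Mon 2133:Tue 2134:Wed 2135:Thu✓ 2136:Sat 2137:Sun
Years with five Fridays: 2102, 2107, 2112, 2113, 2118, 2119, 2124, 2129, 2130, 2135 → 10.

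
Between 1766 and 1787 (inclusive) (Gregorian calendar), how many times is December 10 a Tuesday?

Track December 10's weekday year by year (advancing +1, or +2 across a Feb 29):
  1766: Wed  1767: Thu (+1)  1768: Sat (+2)  1769: Sun (+1)  1770: Mon (+1)
  1771: Tue (+1) ✓  1772: Thu (+2)  1773: Fri (+1)  1774: Sat (+1)  1775: Sun (+1)
  1776: Tue (+2) ✓  1777: Wed (+1)  1778: Thu (+1)  1779: Fri (+1)  1780: Sun (+2)
  1781: Mon (+1)  1782: Tue (+1) ✓  1783: Wed (+1)  1784: Fri (+2)  1785: Sat (+1)
  1786: Sun (+1)  1787: Mon (+1)
Tuesday years: 1771, 1776, 1782 — 3 in total.

3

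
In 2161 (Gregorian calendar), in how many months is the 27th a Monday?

2

Check the 27th of each month of 2161: Jan 27: Tue, Feb 27: Fri, Mar 27: Fri, Apr 27: Mon, May 27: Wed, Jun 27: Sat, Jul 27: Mon, Aug 27: Thu, Sep 27: Sun, Oct 27: Tue, Nov 27: Fri, Dec 27: Sun.
Monday occurs in April, July — 2 months.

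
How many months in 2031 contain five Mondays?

4

A month of length L has five Mondays iff its first Monday is on day ≤ L−28 (so day 1–3 in a 31-day month, 1–2 in a 30-day month, day 1 in a leap February).
Checking each month of 2031: Jan starts Wed (31d); Feb starts Sat (28d); Mar starts Sat (31d) ✓; Apr starts Tue (30d); May starts Thu (31d); Jun starts Sun (30d) ✓; Jul starts Tue (31d); Aug starts Fri (31d); Sep starts Mon (30d) ✓; Oct starts Wed (31d); Nov starts Sat (30d); Dec starts Mon (31d) ✓.
Five-Monday months: March, June, September, December → 4.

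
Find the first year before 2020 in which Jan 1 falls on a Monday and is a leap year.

1996

Jan 1 advances by 2 weekdays after a leap year and by 1 after a common year.
2020: Jan 1 is Wednesday (leap).
2019: Tuesday
2018: Monday
2017: Sunday
2016: Friday (leap)
2015: Thursday
2014: Wednesday
2013: Tuesday
2012: Sunday (leap)
2011: Saturday
2010: Friday
2009: Thursday
2008: Tuesday (leap)
2007: Monday
2006: Sunday
2005: Saturday
2004: Thursday (leap)
2003: Wednesday
2002: Tuesday
2001: Monday
2000: Saturday (leap)
1999: Friday
1998: Thursday
1997: Wednesday
1996: Monday (leap)
1996 begins on a Monday and is a leap year.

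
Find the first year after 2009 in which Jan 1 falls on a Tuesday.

Jan 1 advances by 2 weekdays after a leap year and by 1 after a common year.
2009: Jan 1 is Thursday.
2010: Friday
2011: Saturday
2012: Sunday (leap)
2013: Tuesday
2013 begins on a Tuesday

2013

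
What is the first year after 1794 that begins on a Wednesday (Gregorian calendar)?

1800

Jan 1 advances by 2 weekdays after a leap year and by 1 after a common year.
1794: Jan 1 is Wednesday.
1795: Thursday
1796: Friday (leap)
1797: Sunday
1798: Monday
1799: Tuesday
1800: Wednesday
1800 begins on a Wednesday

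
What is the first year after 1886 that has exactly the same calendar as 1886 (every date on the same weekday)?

1897

Two years share a calendar iff Jan 1 falls on the same weekday and both are leap or both are common. 1886: Jan 1 is Friday, common year.
1887: Jan 1 Saturday, common
1888: Jan 1 Sunday, leap
1889: Jan 1 Tuesday, common
1890: Jan 1 Wednesday, common
1891: Jan 1 Thursday, common
1892: Jan 1 Friday, leap
1893: Jan 1 Sunday, common
1894: Jan 1 Monday, common
1895: Jan 1 Tuesday, common
1896: Jan 1 Wednesday, leap
1897: Jan 1 Friday, common
1897 matches on both conditions.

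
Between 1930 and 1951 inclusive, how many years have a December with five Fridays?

10

December has 31 days; it has five Fridays when Friday falls among the first (month-length − 28) days — i.e. when December 1 is one of Friday/Thursday/Wednesday.
December 1 by year: 1930:Mon 1931:Tue 1932:Thu✓ 1933:Fri✓ 1934:Sat 1935:Sun 1936:Tue 1937:Wed✓ 1938:Thu✓ 1939:Fri✓ 1940:Sun 1941:Mon 1942:Tue 1943:Wed✓ 1944:Fri✓ 1945:Sat 1946:Sun 1947:Mon 1948:Wed✓ 1949:Thu✓ 1950:Fri✓ 1951:Sat
Years with five Fridays: 1932, 1933, 1937, 1938, 1939, 1943, 1944, 1948, 1949, 1950 → 10.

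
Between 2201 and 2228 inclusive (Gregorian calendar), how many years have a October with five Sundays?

12

October has 31 days; it has five Sundays when Sunday falls among the first (month-length − 28) days — i.e. when October 1 is one of Sunday/Saturday/Friday.
October 1 by year: 2201:Thu 2202:Fri✓ 2203:Sat✓ 2204:Mon 2205:Tue 2206:Wed 2207:Thu 2208:Sat✓ 2209:Sun✓ 2210:Mon 2211:Tue 2212:Thu 2213:Fri✓ 2214:Sat✓ 2215:Sun✓ 2216:Tue 2217:Wed 2218:Thu 2219:Fri✓ 2220:Sun✓ 2221:Mon 2222:Tue 2223:Wed 2224:Fri✓ 2225:Sat✓ 2226:Sun✓ 2227:Mon 2228:Wed
Years with five Sundays: 2202, 2203, 2208, 2209, 2213, 2214, 2215, 2219, 2220, 2224, 2225, 2226 → 12.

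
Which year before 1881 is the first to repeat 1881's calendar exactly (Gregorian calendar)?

1870

Two years share a calendar iff Jan 1 falls on the same weekday and both are leap or both are common. 1881: Jan 1 is Saturday, common year.
1880: Jan 1 Thursday, leap
1879: Jan 1 Wednesday, common
1878: Jan 1 Tuesday, common
1877: Jan 1 Monday, common
1876: Jan 1 Saturday, leap
1875: Jan 1 Friday, common
1874: Jan 1 Thursday, common
1873: Jan 1 Wednesday, common
1872: Jan 1 Monday, leap
1871: Jan 1 Sunday, common
1870: Jan 1 Saturday, common
1870 matches on both conditions.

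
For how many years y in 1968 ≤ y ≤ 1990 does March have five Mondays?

March has 31 days; it has five Mondays when Monday falls among the first (month-length − 28) days — i.e. when March 1 is one of Monday/Sunday/Saturday.
March 1 by year: 1968:Fri 1969:Sat✓ 1970:Sun✓ 1971:Mon✓ 1972:Wed 1973:Thu 1974:Fri 1975:Sat✓ 1976:Mon✓ 1977:Tue 1978:Wed 1979:Thu 1980:Sat✓ 1981:Sun✓ 1982:Mon✓ 1983:Tue 1984:Thu 1985:Fri 1986:Sat✓ 1987:Sun✓ 1988:Tue 1989:Wed 1990:Thu
Years with five Mondays: 1969, 1970, 1971, 1975, 1976, 1980, 1981, 1982, 1986, 1987 → 10.

10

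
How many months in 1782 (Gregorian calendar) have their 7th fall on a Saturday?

2

Check the 7th of each month of 1782: Jan 7: Mon, Feb 7: Thu, Mar 7: Thu, Apr 7: Sun, May 7: Tue, Jun 7: Fri, Jul 7: Sun, Aug 7: Wed, Sep 7: Sat, Oct 7: Mon, Nov 7: Thu, Dec 7: Sat.
Saturday occurs in September, December — 2 months.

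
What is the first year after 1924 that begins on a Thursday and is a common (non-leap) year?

1925

Jan 1 advances by 2 weekdays after a leap year and by 1 after a common year.
1924: Jan 1 is Tuesday (leap).
1925: Thursday
1925 begins on a Thursday and is a common year.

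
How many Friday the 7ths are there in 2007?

Check the 7th of each month of 2007: Jan 7: Sun, Feb 7: Wed, Mar 7: Wed, Apr 7: Sat, May 7: Mon, Jun 7: Thu, Jul 7: Sat, Aug 7: Tue, Sep 7: Fri, Oct 7: Sun, Nov 7: Wed, Dec 7: Fri.
Friday occurs in September, December — 2 months.

2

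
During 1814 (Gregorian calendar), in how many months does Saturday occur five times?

A month of length L has five Saturdays iff its first Saturday is on day ≤ L−28 (so day 1–3 in a 31-day month, 1–2 in a 30-day month, day 1 in a leap February).
Checking each month of 1814: Jan starts Sat (31d) ✓; Feb starts Tue (28d); Mar starts Tue (31d); Apr starts Fri (30d) ✓; May starts Sun (31d); Jun starts Wed (30d); Jul starts Fri (31d) ✓; Aug starts Mon (31d); Sep starts Thu (30d); Oct starts Sat (31d) ✓; Nov starts Tue (30d); Dec starts Thu (31d) ✓.
Five-Saturday months: January, April, July, October, December → 5.

5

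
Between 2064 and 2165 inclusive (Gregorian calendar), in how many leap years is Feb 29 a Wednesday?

5

Leap years in 2064–2165: 25 of them.
Feb 29 weekday advances by 5 (mod 7) from one leap year to the next four years later (or differs when a century non-leap intervenes).
Leap-day weekdays: 2064:Fri 2068:Wed✓ 2072:Mon 2076:Sat 2080:Thu 2084:Tue 2088:Sun 2092:Fri 2096:Wed✓ 2104:Fri 2108:Wed✓ 2112:Mon 2116:Sat 2120:Thu 2124:Tue 2128:Sun 2132:Fri 2136:Wed✓ 2140:Mon 2144:Sat 2148:Thu 2152:Tue 2156:Sun 2160:Fri 2164:Wed✓
Wednesday: 2068, 2096, 2108, 2136, 2164 → 5.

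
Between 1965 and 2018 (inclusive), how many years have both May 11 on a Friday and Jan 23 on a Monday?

Check each year's weekday for May 11 and Jan 23:
  1965: Tue/Sat  1966: Wed/Sun  1967: Thu/Mon  1968: Sat/Tue  1969: Sun/Thu  1970: Mon/Fri  1971: Tue/Sat  1972: Thu/Sun  1973: Fri/Tue  1974: Sat/Wed  1975: Sun/Thu  1976: Tue/Fri  1977: Wed/Sun  1978: Thu/Mon  …(26 more)…  2005: Wed/Sun  2006: Thu/Mon  2007: Fri/Tue  2008: Sun/Wed  2009: Mon/Fri  2010: Tue/Sat  2011: Wed/Sun  2012: Fri/Mon ✓  2013: Sat/Wed  2014: Sun/Thu  2015: Mon/Fri  2016: Wed/Sat  2017: Thu/Mon  2018: Fri/Tue
Both conditions hold in: 1984, 2012 — 2.

2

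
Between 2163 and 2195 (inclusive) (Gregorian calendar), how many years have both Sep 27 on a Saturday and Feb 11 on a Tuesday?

Check each year's weekday for Sep 27 and Feb 11:
  2163: Tue/Fri  2164: Thu/Sat  2165: Fri/Mon  2166: Sat/Tue ✓  2167: Sun/Wed  2168: Tue/Thu  2169: Wed/Sat  2170: Thu/Sun  2171: Fri/Mon  2172: Sun/Tue  2173: Mon/Thu  2174: Tue/Fri  2175: Wed/Sat  2176: Fri/Sun  …(5 more)…  2182: Fri/Mon  2183: Sat/Tue ✓  2184: Mon/Wed  2185: Tue/Fri  2186: Wed/Sat  2187: Thu/Sun  2188: Sat/Mon  2189: Sun/Wed  2190: Mon/Thu  2191: Tue/Fri  2192: Thu/Sat  2193: Fri/Mon  2194: Sat/Tue ✓  2195: Sun/Wed
Both conditions hold in: 2166, 2177, 2183, 2194 — 4.

4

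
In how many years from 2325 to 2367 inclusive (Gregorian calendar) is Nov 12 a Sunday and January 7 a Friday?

1

Check each year's weekday for Nov 12 and January 7:
  2325: Thu/Wed  2326: Fri/Thu  2327: Sat/Fri  2328: Mon/Sat  2329: Tue/Mon  2330: Wed/Tue  2331: Thu/Wed  2332: Sat/Thu  2333: Sun/Sat  2334: Mon/Sun  2335: Tue/Mon  2336: Thu/Tue  2337: Fri/Thu  2338: Sat/Fri  …(15 more)…  2354: Fri/Thu  2355: Sat/Fri  2356: Mon/Sat  2357: Tue/Mon  2358: Wed/Tue  2359: Thu/Wed  2360: Sat/Thu  2361: Sun/Sat  2362: Mon/Sun  2363: Tue/Mon  2364: Thu/Tue  2365: Fri/Thu  2366: Sat/Fri  2367: Sun/Sat
Both conditions hold in: 2344 — 1.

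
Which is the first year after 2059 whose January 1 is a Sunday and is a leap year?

2068

Jan 1 advances by 2 weekdays after a leap year and by 1 after a common year.
2059: Jan 1 is Wednesday.
2060: Thursday (leap)
2061: Saturday
2062: Sunday
2063: Monday
2064: Tuesday (leap)
2065: Thursday
2066: Friday
2067: Saturday
2068: Sunday (leap)
2068 begins on a Sunday and is a leap year.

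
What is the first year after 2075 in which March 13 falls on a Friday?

From one year to the next, a fixed date's weekday advances by 1, or by 2 when a Feb 29 lies between the two dates.
2075: March 13 is Wednesday.
2076: Friday (+2)
March 13 falls on a Friday in 2076.

2076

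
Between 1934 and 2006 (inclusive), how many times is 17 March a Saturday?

10

Track 17 March's weekday year by year (advancing +1, or +2 across a Feb 29):
  1934: Sat ✓  1935: Sun (+1)  1936: Tue (+2)  1937: Wed (+1)  1938: Thu (+1)
  1939: Fri (+1)  1940: Sun (+2)  1941: Mon (+1)  1942: Tue (+1)  1943: Wed (+1)
  1944: Fri (+2)  1945: Sat (+1) ✓  1946: Sun (+1)  1947: Mon (+1)  … (45 more years) …
  1993: Wed (+1)  1994: Thu (+1)  1995: Fri (+1)  1996: Sun (+2)  1997: Mon (+1)
  1998: Tue (+1)  1999: Wed (+1)  2000: Fri (+2)  2001: Sat (+1) ✓  2002: Sun (+1)
  2003: Mon (+1)  2004: Wed (+2)  2005: Thu (+1)  2006: Fri (+1)
Saturday years: 1934, 1945, 1951, 1956, 1962, 1973, 1979, 1984, 1990, 2001 — 10 in total.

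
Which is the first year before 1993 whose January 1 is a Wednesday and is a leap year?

1992

Jan 1 advances by 2 weekdays after a leap year and by 1 after a common year.
1993: Jan 1 is Friday.
1992: Wednesday (leap)
1992 begins on a Wednesday and is a leap year.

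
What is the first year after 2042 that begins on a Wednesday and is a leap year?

Jan 1 advances by 2 weekdays after a leap year and by 1 after a common year.
2042: Jan 1 is Wednesday.
2043: Thursday
2044: Friday (leap)
2045: Sunday
2046: Monday
2047: Tuesday
2048: Wednesday (leap)
2048 begins on a Wednesday and is a leap year.

2048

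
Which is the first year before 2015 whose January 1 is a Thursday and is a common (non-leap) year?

Jan 1 advances by 2 weekdays after a leap year and by 1 after a common year.
2015: Jan 1 is Thursday.
2014: Wednesday
2013: Tuesday
2012: Sunday (leap)
2011: Saturday
2010: Friday
2009: Thursday
2009 begins on a Thursday and is a common year.

2009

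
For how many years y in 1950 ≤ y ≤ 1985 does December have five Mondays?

16

December has 31 days; it has five Mondays when Monday falls among the first (month-length − 28) days — i.e. when December 1 is one of Monday/Sunday/Saturday.
December 1 by year: 1950:Fri 1951:Sat✓ 1952:Mon✓ 1953:Tue 1954:Wed 1955:Thu 1956:Sat✓ 1957:Sun✓ 1958:Mon✓ 1959:Tue 1960:Thu 1961:Fri 1962:Sat✓ 1963:Sun✓ 1964:Tue …(6 more)… 1971:Wed 1972:Fri 1973:Sat✓ 1974:Sun✓ 1975:Mon✓ 1976:Wed 1977:Thu 1978:Fri 1979:Sat✓ 1980:Mon✓ 1981:Tue 1982:Wed 1983:Thu 1984:Sat✓ 1985:Sun✓
Years with five Mondays: 1951, 1952, 1956, 1957, 1958, 1962, 1963, 1968, 1969, 1973, 1974, 1975, 1979, 1980, 1984, 1985 → 16.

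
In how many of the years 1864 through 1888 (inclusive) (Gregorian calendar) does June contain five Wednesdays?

June has 30 days; it has five Wednesdays when Wednesday falls among the first (month-length − 28) days — i.e. when June 1 is one of Wednesday/Tuesday.
June 1 by year: 1864:Wed✓ 1865:Thu 1866:Fri 1867:Sat 1868:Mon 1869:Tue✓ 1870:Wed✓ 1871:Thu 1872:Sat 1873:Sun 1874:Mon 1875:Tue✓ 1876:Thu 1877:Fri 1878:Sat 1879:Sun 1880:Tue✓ 1881:Wed✓ 1882:Thu 1883:Fri 1884:Sun 1885:Mon 1886:Tue✓ 1887:Wed✓ 1888:Fri
Years with five Wednesdays: 1864, 1869, 1870, 1875, 1880, 1881, 1886, 1887 → 8.

8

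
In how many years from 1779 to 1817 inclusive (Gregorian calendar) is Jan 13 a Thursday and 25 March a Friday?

Check each year's weekday for Jan 13 and 25 March:
  1779: Wed/Thu  1780: Thu/Sat  1781: Sat/Sun  1782: Sun/Mon  1783: Mon/Tue  1784: Tue/Thu  1785: Thu/Fri ✓  1786: Fri/Sat  1787: Sat/Sun  1788: Sun/Tue  1789: Tue/Wed  1790: Wed/Thu  1791: Thu/Fri ✓  1792: Fri/Sun  …(11 more)…  1804: Fri/Sun  1805: Sun/Mon  1806: Mon/Tue  1807: Tue/Wed  1808: Wed/Fri  1809: Fri/Sat  1810: Sat/Sun  1811: Sun/Mon  1812: Mon/Wed  1813: Wed/Thu  1814: Thu/Fri ✓  1815: Fri/Sat  1816: Sat/Mon  1817: Mon/Tue
Both conditions hold in: 1785, 1791, 1803, 1814 — 4.

4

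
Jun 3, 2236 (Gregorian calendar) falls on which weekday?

January 1, 2236 is a Friday.
June 3 is day 155 of the year, i.e. 154 days after Jan 1.
154 mod 7 = 0, so advance 0 weekdays from Friday: Friday.

Friday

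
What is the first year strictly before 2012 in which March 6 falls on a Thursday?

From one year to the next, a fixed date's weekday advances by 1, or by 2 when a Feb 29 lies between the two dates.
2012: March 6 is Tuesday.
2011: Sunday (−2)
2010: Saturday (−1)
2009: Friday (−1)
2008: Thursday (−1)
March 6 falls on a Thursday in 2008.

2008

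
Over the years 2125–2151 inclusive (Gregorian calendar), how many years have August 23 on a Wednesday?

Track August 23's weekday year by year (advancing +1, or +2 across a Feb 29):
  2125: Thu  2126: Fri (+1)  2127: Sat (+1)  2128: Mon (+2)  2129: Tue (+1)
  2130: Wed (+1) ✓  2131: Thu (+1)  2132: Sat (+2)  2133: Sun (+1)  2134: Mon (+1)
  2135: Tue (+1)  2136: Thu (+2)  2137: Fri (+1)  2138: Sat (+1)  2139: Sun (+1)
  2140: Tue (+2)  2141: Wed (+1) ✓  2142: Thu (+1)  2143: Fri (+1)  2144: Sun (+2)
  2145: Mon (+1)  2146: Tue (+1)  2147: Wed (+1) ✓  2148: Fri (+2)  2149: Sat (+1)
  2150: Sun (+1)  2151: Mon (+1)
Wednesday years: 2130, 2141, 2147 — 3 in total.

3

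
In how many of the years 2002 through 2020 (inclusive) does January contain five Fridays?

8

January has 31 days; it has five Fridays when Friday falls among the first (month-length − 28) days — i.e. when January 1 is one of Friday/Thursday/Wednesday.
January 1 by year: 2002:Tue 2003:Wed✓ 2004:Thu✓ 2005:Sat 2006:Sun 2007:Mon 2008:Tue 2009:Thu✓ 2010:Fri✓ 2011:Sat 2012:Sun 2013:Tue 2014:Wed✓ 2015:Thu✓ 2016:Fri✓ 2017:Sun 2018:Mon 2019:Tue 2020:Wed✓
Years with five Fridays: 2003, 2004, 2009, 2010, 2014, 2015, 2016, 2020 → 8.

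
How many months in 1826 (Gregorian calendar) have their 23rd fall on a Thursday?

Check the 23rd of each month of 1826: Jan 23: Mon, Feb 23: Thu, Mar 23: Thu, Apr 23: Sun, May 23: Tue, Jun 23: Fri, Jul 23: Sun, Aug 23: Wed, Sep 23: Sat, Oct 23: Mon, Nov 23: Thu, Dec 23: Sat.
Thursday occurs in February, March, November — 3 months.

3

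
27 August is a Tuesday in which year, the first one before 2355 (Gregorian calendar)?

From one year to the next, a fixed date's weekday advances by 1, or by 2 when a Feb 29 lies between the two dates.
2355: August 27 is Saturday.
2354: Friday (−1)
2353: Thursday (−1)
2352: Wednesday (−1)
2351: Monday (−2)
2350: Sunday (−1)
2349: Saturday (−1)
2348: Friday (−1)
2347: Wednesday (−2)
2346: Tuesday (−1)
27 August falls on a Tuesday in 2346.

2346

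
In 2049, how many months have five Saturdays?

4

A month of length L has five Saturdays iff its first Saturday is on day ≤ L−28 (so day 1–3 in a 31-day month, 1–2 in a 30-day month, day 1 in a leap February).
Checking each month of 2049: Jan starts Fri (31d) ✓; Feb starts Mon (28d); Mar starts Mon (31d); Apr starts Thu (30d); May starts Sat (31d) ✓; Jun starts Tue (30d); Jul starts Thu (31d) ✓; Aug starts Sun (31d); Sep starts Wed (30d); Oct starts Fri (31d) ✓; Nov starts Mon (30d); Dec starts Wed (31d).
Five-Saturday months: January, May, July, October → 4.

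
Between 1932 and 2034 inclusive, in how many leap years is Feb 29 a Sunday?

4

Leap years in 1932–2034: 26 of them.
Feb 29 weekday advances by 5 (mod 7) from one leap year to the next four years later (or differs when a century non-leap intervenes).
Leap-day weekdays: 1932:Mon 1936:Sat 1940:Thu 1944:Tue 1948:Sun✓ 1952:Fri 1956:Wed 1960:Mon 1964:Sat 1968:Thu 1972:Tue 1976:Sun✓ 1980:Fri 1984:Wed 1988:Mon 1992:Sat 1996:Thu 2000:Tue 2004:Sun✓ 2008:Fri 2012:Wed 2016:Mon 2020:Sat 2024:Thu 2028:Tue 2032:Sun✓
Sunday: 1948, 1976, 2004, 2032 → 4.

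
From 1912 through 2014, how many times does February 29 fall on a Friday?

4

Leap years in 1912–2014: 26 of them.
Feb 29 weekday advances by 5 (mod 7) from one leap year to the next four years later (or differs when a century non-leap intervenes).
Leap-day weekdays: 1912:Thu 1916:Tue 1920:Sun 1924:Fri✓ 1928:Wed 1932:Mon 1936:Sat 1940:Thu 1944:Tue 1948:Sun 1952:Fri✓ 1956:Wed 1960:Mon 1964:Sat 1968:Thu 1972:Tue 1976:Sun 1980:Fri✓ 1984:Wed 1988:Mon 1992:Sat 1996:Thu 2000:Tue 2004:Sun 2008:Fri✓ 2012:Wed
Friday: 1924, 1952, 1980, 2008 → 4.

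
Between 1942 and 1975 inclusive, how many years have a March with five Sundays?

March has 31 days; it has five Sundays when Sunday falls among the first (month-length − 28) days — i.e. when March 1 is one of Sunday/Saturday/Friday.
March 1 by year: 1942:Sun✓ 1943:Mon 1944:Wed 1945:Thu 1946:Fri✓ 1947:Sat✓ 1948:Mon 1949:Tue 1950:Wed 1951:Thu 1952:Sat✓ 1953:Sun✓ 1954:Mon 1955:Tue 1956:Thu …(4 more)… 1961:Wed 1962:Thu 1963:Fri✓ 1964:Sun✓ 1965:Mon 1966:Tue 1967:Wed 1968:Fri✓ 1969:Sat✓ 1970:Sun✓ 1971:Mon 1972:Wed 1973:Thu 1974:Fri✓ 1975:Sat✓
Years with five Sundays: 1942, 1946, 1947, 1952, 1953, 1957, 1958, 1959, 1963, 1964, 1968, 1969, 1970, 1974, 1975 → 15.

15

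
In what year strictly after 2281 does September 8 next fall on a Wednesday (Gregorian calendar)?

From one year to the next, a fixed date's weekday advances by 1, or by 2 when a Feb 29 lies between the two dates.
2281: September 8 is Thursday.
2282: Friday (+1)
2283: Saturday (+1)
2284: Monday (+2)
2285: Tuesday (+1)
2286: Wednesday (+1)
September 8 falls on a Wednesday in 2286.

2286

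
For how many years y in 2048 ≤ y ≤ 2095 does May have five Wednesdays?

19

May has 31 days; it has five Wednesdays when Wednesday falls among the first (month-length − 28) days — i.e. when May 1 is one of Wednesday/Tuesday/Monday.
May 1 by year: 2048:Fri 2049:Sat 2050:Sun 2051:Mon✓ 2052:Wed✓ 2053:Thu 2054:Fri 2055:Sat 2056:Mon✓ 2057:Tue✓ 2058:Wed✓ 2059:Thu 2060:Sat 2061:Sun 2062:Mon✓ …(18 more)… 2081:Thu 2082:Fri 2083:Sat 2084:Mon✓ 2085:Tue✓ 2086:Wed✓ 2087:Thu 2088:Sat 2089:Sun 2090:Mon✓ 2091:Tue✓ 2092:Thu 2093:Fri 2094:Sat 2095:Sun
Years with five Wednesdays: 2051, 2052, 2056, 2057, 2058, 2062, 2063, 2068, 2069, 2073, 2074, 2075, 2079, 2080, 2084, 2085, 2086, 2090, 2091 → 19.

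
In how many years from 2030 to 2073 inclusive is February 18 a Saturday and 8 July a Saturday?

Check each year's weekday for February 18 and 8 July:
  2030: Mon/Mon  2031: Tue/Tue  2032: Wed/Thu  2033: Fri/Fri  2034: Sat/Sat ✓  2035: Sun/Sun  2036: Mon/Tue  2037: Wed/Wed  2038: Thu/Thu  2039: Fri/Fri  2040: Sat/Sun  2041: Mon/Mon  2042: Tue/Tue  2043: Wed/Wed  …(16 more)…  2060: Wed/Thu  2061: Fri/Fri  2062: Sat/Sat ✓  2063: Sun/Sun  2064: Mon/Tue  2065: Wed/Wed  2066: Thu/Thu  2067: Fri/Fri  2068: Sat/Sun  2069: Mon/Mon  2070: Tue/Tue  2071: Wed/Wed  2072: Thu/Fri  2073: Sat/Sat ✓
Both conditions hold in: 2034, 2045, 2051, 2062, 2073 — 5.

5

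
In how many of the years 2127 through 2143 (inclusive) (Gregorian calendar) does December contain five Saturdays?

8

December has 31 days; it has five Saturdays when Saturday falls among the first (month-length − 28) days — i.e. when December 1 is one of Saturday/Friday/Thursday.
December 1 by year: 2127:Mon 2128:Wed 2129:Thu✓ 2130:Fri✓ 2131:Sat✓ 2132:Mon 2133:Tue 2134:Wed 2135:Thu✓ 2136:Sat✓ 2137:Sun 2138:Mon 2139:Tue 2140:Thu✓ 2141:Fri✓ 2142:Sat✓ 2143:Sun
Years with five Saturdays: 2129, 2130, 2131, 2135, 2136, 2140, 2141, 2142 → 8.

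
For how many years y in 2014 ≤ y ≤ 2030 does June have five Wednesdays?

4

June has 30 days; it has five Wednesdays when Wednesday falls among the first (month-length − 28) days — i.e. when June 1 is one of Wednesday/Tuesday.
June 1 by year: 2014:Sun 2015:Mon 2016:Wed✓ 2017:Thu 2018:Fri 2019:Sat 2020:Mon 2021:Tue✓ 2022:Wed✓ 2023:Thu 2024:Sat 2025:Sun 2026:Mon 2027:Tue✓ 2028:Thu 2029:Fri 2030:Sat
Years with five Wednesdays: 2016, 2021, 2022, 2027 → 4.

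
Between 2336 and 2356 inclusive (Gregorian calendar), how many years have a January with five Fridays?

9

January has 31 days; it has five Fridays when Friday falls among the first (month-length − 28) days — i.e. when January 1 is one of Friday/Thursday/Wednesday.
January 1 by year: 2336:Wed✓ 2337:Fri✓ 2338:Sat 2339:Sun 2340:Mon 2341:Wed✓ 2342:Thu✓ 2343:Fri✓ 2344:Sat 2345:Mon 2346:Tue 2347:Wed✓ 2348:Thu✓ 2349:Sat 2350:Sun 2351:Mon 2352:Tue 2353:Thu✓ 2354:Fri✓ 2355:Sat 2356:Sun
Years with five Fridays: 2336, 2337, 2341, 2342, 2343, 2347, 2348, 2353, 2354 → 9.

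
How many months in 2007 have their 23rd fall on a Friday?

Check the 23rd of each month of 2007: Jan 23: Tue, Feb 23: Fri, Mar 23: Fri, Apr 23: Mon, May 23: Wed, Jun 23: Sat, Jul 23: Mon, Aug 23: Thu, Sep 23: Sun, Oct 23: Tue, Nov 23: Fri, Dec 23: Sun.
Friday occurs in February, March, November — 3 months.

3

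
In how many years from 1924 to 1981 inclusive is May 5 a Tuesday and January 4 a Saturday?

2

Check each year's weekday for May 5 and January 4:
  1924: Mon/Fri  1925: Tue/Sun  1926: Wed/Mon  1927: Thu/Tue  1928: Sat/Wed  1929: Sun/Fri  1930: Mon/Sat  1931: Tue/Sun  1932: Thu/Mon  1933: Fri/Wed  1934: Sat/Thu  1935: Sun/Fri  1936: Tue/Sat ✓  1937: Wed/Mon  …(30 more)…  1968: Sun/Thu  1969: Mon/Sat  1970: Tue/Sun  1971: Wed/Mon  1972: Fri/Tue  1973: Sat/Thu  1974: Sun/Fri  1975: Mon/Sat  1976: Wed/Sun  1977: Thu/Tue  1978: Fri/Wed  1979: Sat/Thu  1980: Mon/Fri  1981: Tue/Sun
Both conditions hold in: 1936, 1964 — 2.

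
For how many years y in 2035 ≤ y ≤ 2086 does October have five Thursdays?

October has 31 days; it has five Thursdays when Thursday falls among the first (month-length − 28) days — i.e. when October 1 is one of Thursday/Wednesday/Tuesday.
October 1 by year: 2035:Mon 2036:Wed✓ 2037:Thu✓ 2038:Fri 2039:Sat 2040:Mon 2041:Tue✓ 2042:Wed✓ 2043:Thu✓ 2044:Sat 2045:Sun 2046:Mon 2047:Tue✓ 2048:Thu✓ 2049:Fri …(22 more)… 2072:Sat 2073:Sun 2074:Mon 2075:Tue✓ 2076:Thu✓ 2077:Fri 2078:Sat 2079:Sun 2080:Tue✓ 2081:Wed✓ 2082:Thu✓ 2083:Fri 2084:Sun 2085:Mon 2086:Tue✓
Years with five Thursdays: 2036, 2037, 2041, 2042, 2043, 2047, 2048, 2052, 2053, 2054, 2058, 2059, 2064, 2065, 2069, 2070, 2071, 2075, 2076, 2080, 2081, 2082, 2086 → 23.

23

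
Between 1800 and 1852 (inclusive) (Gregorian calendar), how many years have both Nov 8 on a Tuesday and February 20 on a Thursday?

Check each year's weekday for Nov 8 and February 20:
  1800: Sat/Thu  1801: Sun/Fri  1802: Mon/Sat  1803: Tue/Sun  1804: Thu/Mon  1805: Fri/Wed  1806: Sat/Thu  1807: Sun/Fri  1808: Tue/Sat  1809: Wed/Mon  1810: Thu/Tue  1811: Fri/Wed  1812: Sun/Thu  1813: Mon/Sat  …(25 more)…  1839: Fri/Wed  1840: Sun/Thu  1841: Mon/Sat  1842: Tue/Sun  1843: Wed/Mon  1844: Fri/Tue  1845: Sat/Thu  1846: Sun/Fri  1847: Mon/Sat  1848: Wed/Sun  1849: Thu/Tue  1850: Fri/Wed  1851: Sat/Thu  1852: Mon/Fri
Both conditions hold in: no year — 0.

0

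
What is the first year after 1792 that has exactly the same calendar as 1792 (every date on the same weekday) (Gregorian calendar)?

1804

Two years share a calendar iff Jan 1 falls on the same weekday and both are leap or both are common. 1792: Jan 1 is Sunday, leap year.
1793: Jan 1 Tuesday, common
1794: Jan 1 Wednesday, common
1795: Jan 1 Thursday, common
1796: Jan 1 Friday, leap
1797: Jan 1 Sunday, common
1798: Jan 1 Monday, common
1799: Jan 1 Tuesday, common
1800: Jan 1 Wednesday, common
1801: Jan 1 Thursday, common
1802: Jan 1 Friday, common
1803: Jan 1 Saturday, common
1804: Jan 1 Sunday, leap
1804 matches on both conditions.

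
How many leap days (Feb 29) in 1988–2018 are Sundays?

1

Leap years in 1988–2018: 8 of them.
Feb 29 weekday advances by 5 (mod 7) from one leap year to the next four years later (or differs when a century non-leap intervenes).
Leap-day weekdays: 1988:Mon 1992:Sat 1996:Thu 2000:Tue 2004:Sun✓ 2008:Fri 2012:Wed 2016:Mon
Sunday: 2004 → 1.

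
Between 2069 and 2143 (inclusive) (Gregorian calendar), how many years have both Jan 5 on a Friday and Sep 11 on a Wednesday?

2

Check each year's weekday for Jan 5 and Sep 11:
  2069: Sat/Wed  2070: Sun/Thu  2071: Mon/Fri  2072: Tue/Sun  2073: Thu/Mon  2074: Fri/Tue  2075: Sat/Wed  2076: Sun/Fri  2077: Tue/Sat  2078: Wed/Sun  2079: Thu/Mon  2080: Fri/Wed ✓  2081: Sun/Thu  2082: Mon/Fri  …(47 more)…  2130: Thu/Mon  2131: Fri/Tue  2132: Sat/Thu  2133: Mon/Fri  2134: Tue/Sat  2135: Wed/Sun  2136: Thu/Tue  2137: Sat/Wed  2138: Sun/Thu  2139: Mon/Fri  2140: Tue/Sun  2141: Thu/Mon  2142: Fri/Tue  2143: Sat/Wed
Both conditions hold in: 2080, 2120 — 2.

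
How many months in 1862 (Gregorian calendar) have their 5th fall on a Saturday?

2

Check the 5th of each month of 1862: Jan 5: Sun, Feb 5: Wed, Mar 5: Wed, Apr 5: Sat, May 5: Mon, Jun 5: Thu, Jul 5: Sat, Aug 5: Tue, Sep 5: Fri, Oct 5: Sun, Nov 5: Wed, Dec 5: Fri.
Saturday occurs in April, July — 2 months.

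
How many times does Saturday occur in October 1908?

October 1908 has 31 days and begins on Thursday.
The first Saturday is October 3.
Saturdays fall on 3, 10, 17, 24, 31 — that's 5.

5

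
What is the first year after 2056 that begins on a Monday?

Jan 1 advances by 2 weekdays after a leap year and by 1 after a common year.
2056: Jan 1 is Saturday (leap).
2057: Monday
2057 begins on a Monday

2057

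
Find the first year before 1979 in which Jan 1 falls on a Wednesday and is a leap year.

Jan 1 advances by 2 weekdays after a leap year and by 1 after a common year.
1979: Jan 1 is Monday.
1978: Sunday
1977: Saturday
1976: Thursday (leap)
1975: Wednesday
1974: Tuesday
1973: Monday
1972: Saturday (leap)
1971: Friday
1970: Thursday
1969: Wednesday
1968: Monday (leap)
1967: Sunday
1966: Saturday
1965: Friday
1964: Wednesday (leap)
1964 begins on a Wednesday and is a leap year.

1964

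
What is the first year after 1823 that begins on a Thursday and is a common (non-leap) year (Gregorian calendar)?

Jan 1 advances by 2 weekdays after a leap year and by 1 after a common year.
1823: Jan 1 is Wednesday.
1824: Thursday (leap)
1825: Saturday
1826: Sunday
1827: Monday
1828: Tuesday (leap)
1829: Thursday
1829 begins on a Thursday and is a common year.

1829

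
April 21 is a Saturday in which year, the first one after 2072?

2074

From one year to the next, a fixed date's weekday advances by 1, or by 2 when a Feb 29 lies between the two dates.
2072: April 21 is Thursday.
2073: Friday (+1)
2074: Saturday (+1)
April 21 falls on a Saturday in 2074.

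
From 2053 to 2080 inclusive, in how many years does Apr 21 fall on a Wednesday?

Track Apr 21's weekday year by year (advancing +1, or +2 across a Feb 29):
  2053: Mon  2054: Tue (+1)  2055: Wed (+1) ✓  2056: Fri (+2)  2057: Sat (+1)
  2058: Sun (+1)  2059: Mon (+1)  2060: Wed (+2) ✓  2061: Thu (+1)  2062: Fri (+1)
  2063: Sat (+1)  2064: Mon (+2)  2065: Tue (+1)  2066: Wed (+1) ✓  2067: Thu (+1)
  2068: Sat (+2)  2069: Sun (+1)  2070: Mon (+1)  2071: Tue (+1)  2072: Thu (+2)
  2073: Fri (+1)  2074: Sat (+1)  2075: Sun (+1)  2076: Tue (+2)  2077: Wed (+1) ✓
  2078: Thu (+1)  2079: Fri (+1)  2080: Sun (+2)
Wednesday years: 2055, 2060, 2066, 2077 — 4 in total.

4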